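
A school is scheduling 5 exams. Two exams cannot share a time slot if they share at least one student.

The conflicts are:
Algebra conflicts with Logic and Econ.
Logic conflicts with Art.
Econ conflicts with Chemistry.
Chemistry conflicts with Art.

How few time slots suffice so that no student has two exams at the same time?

3

The cycle Logic-Art-Chemistry-Econ-Algebra-Logic has odd length 5, so it cannot be 2-colored; at least 3 time slots are needed.
3 time slots suffice: time slot 1 → {Logic, Chemistry}; time slot 2 → {Algebra, Art}; time slot 3 → {Econ}. Every pair that conflicts lands in different time slots.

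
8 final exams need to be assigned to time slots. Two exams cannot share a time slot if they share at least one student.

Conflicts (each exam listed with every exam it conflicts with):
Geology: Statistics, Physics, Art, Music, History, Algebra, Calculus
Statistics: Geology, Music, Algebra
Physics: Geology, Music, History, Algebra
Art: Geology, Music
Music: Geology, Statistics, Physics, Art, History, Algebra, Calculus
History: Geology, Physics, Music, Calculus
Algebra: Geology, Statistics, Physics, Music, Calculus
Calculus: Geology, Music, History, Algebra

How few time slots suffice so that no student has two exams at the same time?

4

Geology, Music, History, Calculus are mutually in conflict, so at least 4 time slots are needed.
4 time slots suffice: time slot 1 → {Geology}; time slot 2 → {Music}; time slot 3 → {Art, History, Algebra}; time slot 4 → {Statistics, Physics, Calculus}. No two conflicting exams share a time slot.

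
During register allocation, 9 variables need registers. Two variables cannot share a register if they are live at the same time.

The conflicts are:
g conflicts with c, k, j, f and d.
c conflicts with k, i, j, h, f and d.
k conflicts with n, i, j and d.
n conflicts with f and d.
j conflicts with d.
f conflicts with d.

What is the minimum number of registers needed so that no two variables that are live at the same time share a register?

5

g, c, k, j, d all conflict with each other, so at least 5 registers are needed.
A valid assignment using 5 registers: g=4, c=1, k=2, n=1, i=3, j=5, h=2, f=2, d=3. Every pair that conflicts lands in different registers.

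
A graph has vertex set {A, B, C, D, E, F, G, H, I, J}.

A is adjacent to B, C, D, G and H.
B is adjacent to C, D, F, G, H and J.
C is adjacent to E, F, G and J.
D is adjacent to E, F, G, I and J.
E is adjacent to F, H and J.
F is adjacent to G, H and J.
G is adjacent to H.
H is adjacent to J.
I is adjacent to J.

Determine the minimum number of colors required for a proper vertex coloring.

4

D, E, F, J are pairwise adjacent (a clique of size 4), so at least 4 colors are needed.
4 colors suffice: A=4, B=3, C=1, D=1, E=3, F=4, G=2, H=1, I=3, J=2. Every edge joins two different colors.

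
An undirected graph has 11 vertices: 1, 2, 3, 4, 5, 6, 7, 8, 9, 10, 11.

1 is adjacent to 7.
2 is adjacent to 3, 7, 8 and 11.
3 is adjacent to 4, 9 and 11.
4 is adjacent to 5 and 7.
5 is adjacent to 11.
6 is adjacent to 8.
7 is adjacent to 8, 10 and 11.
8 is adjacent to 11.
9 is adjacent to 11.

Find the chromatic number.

2, 7, 8, 11 are mutually adjacent (a clique of size 4), so at least 4 colors are needed.
4 colors suffice: color red → {3, 5, 6, 7}; color blue → {1, 4, 10, 11}; color green → {2, 9}; color yellow → {8}. Each edge has distinct colors on its endpoints.

4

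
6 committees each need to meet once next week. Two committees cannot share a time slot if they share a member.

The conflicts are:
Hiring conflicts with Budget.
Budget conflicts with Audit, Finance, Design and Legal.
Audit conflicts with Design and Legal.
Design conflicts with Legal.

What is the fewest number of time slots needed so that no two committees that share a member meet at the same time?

Budget, Audit, Design, Legal pairwise conflict, so at least 4 time slots are needed.
4 time slots suffice: time slot 1 → {Budget}; time slot 2 → {Hiring, Finance, Legal}; time slot 3 → {Audit}; time slot 4 → {Design}. Every pair that conflicts lands in different time slots.

4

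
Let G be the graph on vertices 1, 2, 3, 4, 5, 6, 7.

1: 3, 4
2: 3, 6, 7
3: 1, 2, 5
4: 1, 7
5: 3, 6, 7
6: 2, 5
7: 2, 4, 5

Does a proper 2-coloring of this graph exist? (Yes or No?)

No

The cycle 7-5-3-1-4-7 has odd length 5, so it cannot be 2-colored; at least 3 colors are needed.
So 2 colors are not enough.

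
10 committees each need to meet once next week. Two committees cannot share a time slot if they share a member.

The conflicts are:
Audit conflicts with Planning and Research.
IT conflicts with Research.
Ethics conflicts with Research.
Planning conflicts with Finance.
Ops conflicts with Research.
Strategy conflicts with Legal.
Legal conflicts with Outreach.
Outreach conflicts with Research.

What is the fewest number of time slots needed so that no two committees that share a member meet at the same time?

Ethics and Research conflict, so at least 2 time slots are needed.
2 time slots suffice: time slot 1 → {Planning, Legal, Research}; time slot 2 → {Audit, IT, Ethics, Finance, Ops, Strategy, Outreach}. Every pair that conflicts lands in different time slots.

2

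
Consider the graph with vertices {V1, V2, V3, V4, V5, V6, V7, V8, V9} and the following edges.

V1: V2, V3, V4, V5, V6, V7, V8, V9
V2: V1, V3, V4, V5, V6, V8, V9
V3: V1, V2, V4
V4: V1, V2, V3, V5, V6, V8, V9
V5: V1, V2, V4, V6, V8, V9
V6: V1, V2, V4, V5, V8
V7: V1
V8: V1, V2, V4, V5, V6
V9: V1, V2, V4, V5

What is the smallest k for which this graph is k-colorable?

V1, V2, V4, V5, V6, V8 are mutually adjacent (a clique of size 6), so at least 6 colors are needed.
6 colors suffice: color 1 → {V1}; color 2 → {V2, V7}; color 3 → {V4}; color 4 → {V3, V5}; color 5 → {V8, V9}; color 6 → {V6}. Each edge has distinct colors on its endpoints.

6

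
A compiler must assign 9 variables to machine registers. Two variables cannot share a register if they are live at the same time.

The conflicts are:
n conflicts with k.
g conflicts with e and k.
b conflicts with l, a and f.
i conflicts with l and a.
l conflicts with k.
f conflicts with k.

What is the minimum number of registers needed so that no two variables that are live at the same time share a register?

2

b and f conflict, so at least 2 registers are needed.
Using 2 registers: n=2, g=2, e=1, b=1, i=1, l=2, a=2, f=2, k=1. No two conflicting variables share a register.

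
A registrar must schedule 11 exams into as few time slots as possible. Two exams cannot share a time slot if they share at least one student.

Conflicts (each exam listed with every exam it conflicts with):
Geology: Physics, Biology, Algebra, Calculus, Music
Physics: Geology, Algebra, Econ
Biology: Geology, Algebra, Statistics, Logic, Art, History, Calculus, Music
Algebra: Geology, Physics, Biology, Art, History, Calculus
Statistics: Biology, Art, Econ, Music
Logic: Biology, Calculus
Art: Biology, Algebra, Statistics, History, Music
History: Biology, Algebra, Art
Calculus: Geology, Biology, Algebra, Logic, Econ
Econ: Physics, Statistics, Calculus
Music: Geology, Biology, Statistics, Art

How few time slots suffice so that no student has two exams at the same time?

4

Geology, Biology, Algebra, Calculus are mutually in conflict, so at least 4 time slots are needed.
4 time slots suffice: Geology=4, Physics=1, Biology=1, Algebra=2, Statistics=4, Logic=2, Art=3, History=4, Calculus=3, Econ=2, Music=2. Each listed conflict is separated.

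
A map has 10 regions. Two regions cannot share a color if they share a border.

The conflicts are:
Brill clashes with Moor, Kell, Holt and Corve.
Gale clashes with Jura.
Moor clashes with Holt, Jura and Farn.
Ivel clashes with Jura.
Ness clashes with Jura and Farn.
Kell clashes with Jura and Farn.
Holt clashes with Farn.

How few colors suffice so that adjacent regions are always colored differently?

Brill, Moor, Holt all conflict with each other, so at least 3 colors are needed.
One proper 3-coloring: Brill=1, Gale=2, Moor=2, Ivel=2, Ness=2, Kell=2, Holt=3, Jura=1, Farn=1, Corve=2. Each listed conflict is separated.

3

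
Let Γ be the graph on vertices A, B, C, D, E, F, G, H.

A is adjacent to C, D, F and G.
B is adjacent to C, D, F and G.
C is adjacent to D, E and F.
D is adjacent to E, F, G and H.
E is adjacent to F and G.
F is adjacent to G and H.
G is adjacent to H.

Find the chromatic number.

D, F, G, H form a clique, so at least 4 colors are needed.
A valid assignment using 4 colors: A=4, B=4, C=3, D=2, E=4, F=1, G=3, H=4. Each edge has distinct colors on its endpoints.

4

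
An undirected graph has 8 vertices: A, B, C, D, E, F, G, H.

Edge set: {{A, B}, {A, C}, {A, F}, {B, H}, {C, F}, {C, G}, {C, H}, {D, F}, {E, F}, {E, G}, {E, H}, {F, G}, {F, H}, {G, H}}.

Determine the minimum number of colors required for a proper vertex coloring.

C, F, G, H are pairwise adjacent (a clique of size 4), so at least 4 colors are needed.
A valid assignment using 4 colors: A=blue, B=red, C=yellow, D=blue, E=yellow, F=red, G=green, H=blue. Every edge joins two different colors.

4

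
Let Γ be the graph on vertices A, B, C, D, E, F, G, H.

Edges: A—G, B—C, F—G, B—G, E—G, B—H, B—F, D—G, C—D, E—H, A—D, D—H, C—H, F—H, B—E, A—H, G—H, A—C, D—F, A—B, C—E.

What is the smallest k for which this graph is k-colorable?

A, C, D, H form a clique, so at least 4 colors are needed.
4 colors suffice: color 1 → {H}; color 2 → {C, G}; color 3 → {B, D}; color 4 → {A, E, F}. Each edge has distinct colors on its endpoints.

4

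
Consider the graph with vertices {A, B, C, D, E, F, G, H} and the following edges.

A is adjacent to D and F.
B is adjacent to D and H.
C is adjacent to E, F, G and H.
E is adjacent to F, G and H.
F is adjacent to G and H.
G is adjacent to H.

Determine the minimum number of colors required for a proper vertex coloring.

5

C, E, F, G, H are mutually adjacent (a clique of size 5), so at least 5 colors are needed.
5 colors suffice: color 1 → {A, H}; color 2 → {D, F}; color 3 → {B, G}; color 4 → {C}; color 5 → {E}. No two adjacent vertices share a color.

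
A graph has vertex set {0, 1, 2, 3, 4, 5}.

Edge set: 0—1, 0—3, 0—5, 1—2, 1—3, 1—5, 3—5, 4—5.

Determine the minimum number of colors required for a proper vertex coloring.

0, 1, 3, 5 form a clique, so at least 4 colors are needed.
4 colors suffice: color a → {1, 4}; color b → {2, 5}; color c → {0}; color d → {3}. No two adjacent vertices share a color.

4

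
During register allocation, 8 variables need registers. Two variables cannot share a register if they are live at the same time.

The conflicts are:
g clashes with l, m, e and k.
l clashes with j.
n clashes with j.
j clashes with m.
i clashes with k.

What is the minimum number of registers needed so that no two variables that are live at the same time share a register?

g and k conflict, so at least 2 registers are needed.
2 registers suffice: register 1 → {g, j, i}; register 2 → {l, n, m, e, k}. Each listed conflict is separated.

2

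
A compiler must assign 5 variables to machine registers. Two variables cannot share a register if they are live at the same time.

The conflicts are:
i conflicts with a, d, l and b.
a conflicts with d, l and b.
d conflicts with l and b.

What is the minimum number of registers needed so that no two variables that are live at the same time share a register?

4

i, a, d, b all conflict with each other, so at least 4 registers are needed.
4 registers suffice: i=1, a=2, d=3, l=4, b=4. No two conflicting variables share a register.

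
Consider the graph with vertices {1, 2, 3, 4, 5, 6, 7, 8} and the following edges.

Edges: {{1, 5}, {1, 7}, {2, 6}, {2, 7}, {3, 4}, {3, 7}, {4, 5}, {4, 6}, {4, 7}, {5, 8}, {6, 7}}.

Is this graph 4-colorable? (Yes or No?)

Yes

The chromatic number is 3. 3, 4, 7 are pairwise adjacent, so at least 3 colors are needed.
One proper 3-coloring: 1=blue, 2=blue, 3=green, 4=blue, 5=red, 6=green, 7=red, 8=blue.
Since 4 ≥ 3, a proper 4-coloring certainly exists.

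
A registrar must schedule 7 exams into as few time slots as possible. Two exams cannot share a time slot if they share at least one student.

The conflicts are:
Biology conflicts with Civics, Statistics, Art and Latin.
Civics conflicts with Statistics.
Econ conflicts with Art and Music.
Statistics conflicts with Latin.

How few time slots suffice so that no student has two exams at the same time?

3

Biology, Statistics, Latin are mutually in conflict, so at least 3 time slots are needed.
Using 3 time slots: Biology=1, Civics=3, Econ=1, Statistics=2, Art=2, Latin=3, Music=2. Every pair that conflicts lands in different time slots.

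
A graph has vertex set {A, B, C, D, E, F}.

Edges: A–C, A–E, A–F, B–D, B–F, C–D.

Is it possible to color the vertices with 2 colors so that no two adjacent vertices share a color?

The cycle B-F-A-C-D-B has odd length 5, so it cannot be 2-colored; at least 3 colors are needed.
So 2 colors are not enough.

No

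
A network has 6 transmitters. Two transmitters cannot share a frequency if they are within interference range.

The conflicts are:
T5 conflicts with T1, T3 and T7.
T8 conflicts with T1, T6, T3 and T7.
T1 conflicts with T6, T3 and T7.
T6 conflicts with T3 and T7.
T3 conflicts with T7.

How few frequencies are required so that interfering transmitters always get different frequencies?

5

T8, T1, T6, T3, T7 pairwise conflict, so at least 5 frequencies are needed.
5 frequencies suffice: T5=4, T8=5, T1=3, T6=4, T3=1, T7=2. Each listed conflict is separated.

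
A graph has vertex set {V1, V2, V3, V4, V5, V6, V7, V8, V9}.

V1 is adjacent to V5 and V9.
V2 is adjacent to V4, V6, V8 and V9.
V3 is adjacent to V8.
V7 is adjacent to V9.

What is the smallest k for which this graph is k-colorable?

V2 and V8 are adjacent, so at least 2 colors are needed.
2 colors suffice: color 1 → {V1, V2, V3, V7}; color 2 → {V4, V5, V6, V8, V9}. Every edge joins two different colors.

2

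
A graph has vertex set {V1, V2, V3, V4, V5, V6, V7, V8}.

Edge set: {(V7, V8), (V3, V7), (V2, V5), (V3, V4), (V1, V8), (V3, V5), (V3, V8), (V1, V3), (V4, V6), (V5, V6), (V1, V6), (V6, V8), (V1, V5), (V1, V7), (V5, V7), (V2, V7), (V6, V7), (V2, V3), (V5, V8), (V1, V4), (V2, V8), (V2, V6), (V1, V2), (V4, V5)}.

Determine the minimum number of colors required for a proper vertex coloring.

6

V1, V2, V3, V5, V7, V8 form a clique, so at least 6 colors are needed.
6 colors suffice: color 1 → {V5}; color 2 → {V1}; color 3 → {V3, V6}; color 4 → {V2, V4}; color 5 → {V7}; color 6 → {V8}. Each edge has distinct colors on its endpoints.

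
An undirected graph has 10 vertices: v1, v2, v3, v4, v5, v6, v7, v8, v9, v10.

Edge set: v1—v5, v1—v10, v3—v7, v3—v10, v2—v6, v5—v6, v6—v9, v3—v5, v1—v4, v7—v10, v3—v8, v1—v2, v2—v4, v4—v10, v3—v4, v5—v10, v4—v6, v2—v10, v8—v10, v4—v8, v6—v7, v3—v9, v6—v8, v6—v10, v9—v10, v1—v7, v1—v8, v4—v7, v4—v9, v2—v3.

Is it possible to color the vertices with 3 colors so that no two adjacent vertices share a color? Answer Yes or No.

No

v4, v6, v7, v10 are pairwise adjacent (a clique of size 4), so at least 4 colors are needed.
So 3 colors are not enough.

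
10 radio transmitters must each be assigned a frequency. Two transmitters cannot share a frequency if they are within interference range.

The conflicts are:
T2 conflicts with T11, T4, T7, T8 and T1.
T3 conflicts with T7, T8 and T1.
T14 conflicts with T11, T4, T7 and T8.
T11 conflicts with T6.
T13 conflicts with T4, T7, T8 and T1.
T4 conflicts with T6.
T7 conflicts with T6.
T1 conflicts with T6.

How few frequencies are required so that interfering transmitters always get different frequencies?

2

T14 and T4 conflict, so at least 2 frequencies are needed.
2 frequencies suffice: frequency 1 → {T11, T4, T7, T8, T1}; frequency 2 → {T2, T3, T14, T13, T6}. No two conflicting transmitters share a frequency.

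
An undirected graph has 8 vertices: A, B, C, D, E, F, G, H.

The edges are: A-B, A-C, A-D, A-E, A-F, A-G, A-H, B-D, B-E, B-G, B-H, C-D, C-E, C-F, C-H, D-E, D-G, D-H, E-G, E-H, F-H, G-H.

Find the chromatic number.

6

A, B, D, E, G, H are pairwise adjacent (a clique of size 6), so at least 6 colors are needed.
6 colors suffice: color 1 → {A}; color 2 → {H}; color 3 → {D, F}; color 4 → {E}; color 5 → {C, G}; color 6 → {B}. No two adjacent vertices share a color.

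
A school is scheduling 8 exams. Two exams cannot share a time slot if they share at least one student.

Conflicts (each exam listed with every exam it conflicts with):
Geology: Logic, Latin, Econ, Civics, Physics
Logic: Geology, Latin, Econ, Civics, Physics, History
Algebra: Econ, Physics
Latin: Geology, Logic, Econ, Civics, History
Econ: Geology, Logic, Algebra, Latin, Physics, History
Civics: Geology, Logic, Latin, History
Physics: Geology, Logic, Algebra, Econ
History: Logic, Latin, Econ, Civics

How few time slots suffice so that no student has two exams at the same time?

Logic, Latin, Econ, History are mutually in conflict, so at least 4 time slots are needed.
Using 4 time slots: Geology=3, Logic=2, Algebra=2, Latin=4, Econ=1, Civics=1, Physics=4, History=3. Every pair that conflicts lands in different time slots.

4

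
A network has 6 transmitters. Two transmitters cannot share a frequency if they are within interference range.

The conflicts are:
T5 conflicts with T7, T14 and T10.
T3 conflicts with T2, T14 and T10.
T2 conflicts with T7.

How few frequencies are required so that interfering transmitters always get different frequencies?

3

The cycle T7-T2-T3-T10-T5-T7 has odd length 5, so it cannot be 2-colored; at least 3 frequencies are needed.
3 frequencies suffice: frequency 1 → {T5, T3}; frequency 2 → {T7, T14, T10}; frequency 3 → {T2}. Every pair that conflicts lands in different frequencies.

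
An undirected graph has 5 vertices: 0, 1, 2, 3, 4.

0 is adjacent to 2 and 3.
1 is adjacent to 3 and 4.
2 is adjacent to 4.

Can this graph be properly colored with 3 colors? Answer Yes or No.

The chromatic number is 3. The cycle 4-2-0-3-1-4 has odd length 5, so it cannot be 2-colored; at least 3 colors are needed.
3 colors suffice: color a → {0, 1}; color b → {2, 3}; color c → {4}.
That is already a proper 3-coloring.

Yes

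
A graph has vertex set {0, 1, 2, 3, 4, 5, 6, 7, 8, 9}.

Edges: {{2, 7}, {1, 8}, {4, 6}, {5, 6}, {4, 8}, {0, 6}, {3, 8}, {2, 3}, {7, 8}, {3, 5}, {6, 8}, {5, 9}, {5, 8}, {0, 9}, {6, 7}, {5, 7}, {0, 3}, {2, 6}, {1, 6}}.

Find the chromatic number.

4

5, 6, 7, 8 are mutually adjacent (a clique of size 4), so at least 4 colors are needed.
4 colors suffice: color red → {3, 6, 9}; color blue → {0, 2, 8}; color green → {1, 4, 5}; color yellow → {7}. No two adjacent vertices share a color.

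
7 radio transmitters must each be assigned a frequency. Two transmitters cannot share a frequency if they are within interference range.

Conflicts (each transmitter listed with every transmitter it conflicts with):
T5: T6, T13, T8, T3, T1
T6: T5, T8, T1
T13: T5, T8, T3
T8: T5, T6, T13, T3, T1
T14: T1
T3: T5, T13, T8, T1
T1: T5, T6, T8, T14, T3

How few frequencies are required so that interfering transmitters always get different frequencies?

4

T5, T6, T8, T1 are mutually in conflict, so at least 4 frequencies are needed.
Using 4 frequencies: T5=1, T6=4, T13=2, T8=3, T14=1, T3=4, T1=2. Every pair that conflicts lands in different frequencies.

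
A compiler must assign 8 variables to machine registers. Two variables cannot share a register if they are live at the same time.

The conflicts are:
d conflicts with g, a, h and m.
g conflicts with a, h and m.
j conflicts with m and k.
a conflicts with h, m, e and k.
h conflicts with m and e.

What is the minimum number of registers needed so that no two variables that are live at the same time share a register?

d, g, a, h, m pairwise conflict, so at least 5 registers are needed.
Using 5 registers: d=4, g=5, j=1, a=1, h=2, m=3, e=3, k=2. Each listed conflict is separated.

5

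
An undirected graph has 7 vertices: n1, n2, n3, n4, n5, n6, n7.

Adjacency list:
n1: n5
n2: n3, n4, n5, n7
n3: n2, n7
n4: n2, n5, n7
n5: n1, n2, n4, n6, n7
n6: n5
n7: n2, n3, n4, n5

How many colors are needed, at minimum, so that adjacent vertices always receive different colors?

n2, n4, n5, n7 form a clique, so at least 4 colors are needed.
A valid assignment using 4 colors: n1=B, n2=G, n3=R, n4=Y, n5=R, n6=B, n7=B. No two adjacent vertices share a color.

4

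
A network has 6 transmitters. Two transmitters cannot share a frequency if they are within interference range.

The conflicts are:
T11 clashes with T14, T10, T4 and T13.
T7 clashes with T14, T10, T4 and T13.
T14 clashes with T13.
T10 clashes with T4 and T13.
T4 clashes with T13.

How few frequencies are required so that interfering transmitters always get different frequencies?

T11, T10, T4, T13 pairwise conflict, so at least 4 frequencies are needed.
4 frequencies suffice: frequency 1 → {T13}; frequency 2 → {T14, T4}; frequency 3 → {T11, T7}; frequency 4 → {T10}. Each listed conflict is separated.

4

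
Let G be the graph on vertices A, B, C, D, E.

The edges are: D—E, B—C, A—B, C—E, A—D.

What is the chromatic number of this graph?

3

The cycle C-B-A-D-E-C has odd length 5, so it cannot be 2-colored; at least 3 colors are needed.
3 colors suffice: color 1 → {A, E}; color 2 → {C, D}; color 3 → {B}. No two adjacent vertices share a color.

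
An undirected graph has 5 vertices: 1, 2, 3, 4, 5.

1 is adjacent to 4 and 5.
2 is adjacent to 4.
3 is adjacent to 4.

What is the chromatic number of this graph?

2

1 and 5 are adjacent, so at least 2 colors are needed.
2 colors suffice: 1=blue, 2=blue, 3=blue, 4=red, 5=red. Each edge has distinct colors on its endpoints.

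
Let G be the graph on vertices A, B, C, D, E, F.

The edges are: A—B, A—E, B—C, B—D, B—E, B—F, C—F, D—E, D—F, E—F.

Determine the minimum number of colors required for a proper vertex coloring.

B, D, E, F are mutually adjacent (a clique of size 4), so at least 4 colors are needed.
4 colors suffice: color red → {B}; color blue → {A, F}; color green → {C, E}; color yellow → {D}. No two adjacent vertices share a color.

4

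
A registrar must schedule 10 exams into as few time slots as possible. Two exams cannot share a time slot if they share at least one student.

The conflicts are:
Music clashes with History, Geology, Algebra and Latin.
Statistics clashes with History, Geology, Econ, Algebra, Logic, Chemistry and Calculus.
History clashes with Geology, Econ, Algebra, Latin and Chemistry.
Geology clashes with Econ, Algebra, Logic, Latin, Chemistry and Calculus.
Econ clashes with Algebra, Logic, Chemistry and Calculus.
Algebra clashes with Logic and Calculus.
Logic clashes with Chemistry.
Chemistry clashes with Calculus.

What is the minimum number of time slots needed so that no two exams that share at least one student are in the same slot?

5

Statistics, Geology, Econ, Algebra, Calculus all conflict with each other, so at least 5 time slots are needed.
5 time slots suffice: time slot 1 → {Geology}; time slot 2 → {Music, Statistics}; time slot 3 → {History, Logic, Calculus}; time slot 4 → {Algebra, Latin, Chemistry}; time slot 5 → {Econ}. No two conflicting exams share a time slot.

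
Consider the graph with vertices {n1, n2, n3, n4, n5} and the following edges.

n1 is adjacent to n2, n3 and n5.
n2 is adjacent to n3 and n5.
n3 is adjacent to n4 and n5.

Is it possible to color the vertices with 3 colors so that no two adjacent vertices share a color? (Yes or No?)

No

n1, n2, n3, n5 are pairwise adjacent (a clique of size 4), so at least 4 colors are needed.
So 3 colors are not enough.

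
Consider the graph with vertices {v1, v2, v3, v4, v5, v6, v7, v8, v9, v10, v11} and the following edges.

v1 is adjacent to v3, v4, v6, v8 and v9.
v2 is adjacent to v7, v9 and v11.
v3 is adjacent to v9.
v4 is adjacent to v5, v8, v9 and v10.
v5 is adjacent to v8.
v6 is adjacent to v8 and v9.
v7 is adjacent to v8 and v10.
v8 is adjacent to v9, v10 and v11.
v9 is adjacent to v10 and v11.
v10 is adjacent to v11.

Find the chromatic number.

v1, v4, v8, v9 are pairwise adjacent (a clique of size 4), so at least 4 colors are needed.
4 colors suffice: color 1 → {v5, v7, v9}; color 2 → {v2, v3, v8}; color 3 → {v1, v10}; color 4 → {v4, v6, v11}. No two adjacent vertices share a color.

4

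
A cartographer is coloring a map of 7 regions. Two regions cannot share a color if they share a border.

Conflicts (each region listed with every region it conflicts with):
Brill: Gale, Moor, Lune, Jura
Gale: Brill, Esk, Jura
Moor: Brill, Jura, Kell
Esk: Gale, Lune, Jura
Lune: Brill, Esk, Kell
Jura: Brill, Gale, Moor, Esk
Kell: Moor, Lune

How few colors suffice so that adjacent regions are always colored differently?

3

Brill, Moor, Jura all conflict with each other, so at least 3 colors are needed.
3 colors suffice: Brill=1, Gale=3, Moor=3, Esk=1, Lune=2, Jura=2, Kell=1. Every pair that conflicts lands in different colors.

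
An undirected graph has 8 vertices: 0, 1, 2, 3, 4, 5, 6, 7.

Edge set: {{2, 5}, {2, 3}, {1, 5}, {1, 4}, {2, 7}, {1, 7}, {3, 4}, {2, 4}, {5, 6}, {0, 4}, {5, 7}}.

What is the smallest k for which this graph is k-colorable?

3

2, 3, 4 are pairwise adjacent, so at least 3 colors are needed.
A valid assignment using 3 colors: 0=a, 1=a, 2=a, 3=c, 4=b, 5=b, 6=a, 7=c. Every edge joins two different colors.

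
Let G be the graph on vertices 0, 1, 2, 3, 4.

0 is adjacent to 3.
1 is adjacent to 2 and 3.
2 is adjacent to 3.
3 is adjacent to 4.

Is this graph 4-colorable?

The chromatic number is 3. 1, 2, 3 are pairwise adjacent, so at least 3 colors are needed.
3 colors suffice: color a → {3}; color b → {0, 2, 4}; color c → {1}.
Since 4 ≥ 3, a proper 4-coloring certainly exists.

Yes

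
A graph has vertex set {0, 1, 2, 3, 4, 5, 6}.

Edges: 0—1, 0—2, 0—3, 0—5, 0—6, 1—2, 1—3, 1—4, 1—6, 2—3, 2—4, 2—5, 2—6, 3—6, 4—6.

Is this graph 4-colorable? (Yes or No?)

No

0, 1, 2, 3, 6 are pairwise adjacent (a clique of size 5), so at least 5 colors are needed.
So 4 colors are not enough.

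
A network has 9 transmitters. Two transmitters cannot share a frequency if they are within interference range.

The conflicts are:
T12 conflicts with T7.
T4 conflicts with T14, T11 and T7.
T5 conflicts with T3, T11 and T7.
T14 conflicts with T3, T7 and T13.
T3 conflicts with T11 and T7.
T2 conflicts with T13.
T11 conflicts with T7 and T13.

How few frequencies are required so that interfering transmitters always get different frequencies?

T5, T3, T11, T7 are mutually in conflict, so at least 4 frequencies are needed.
4 frequencies suffice: frequency 1 → {T7, T13}; frequency 2 → {T12, T14, T2, T11}; frequency 3 → {T4, T3}; frequency 4 → {T5}. Each listed conflict is separated.

4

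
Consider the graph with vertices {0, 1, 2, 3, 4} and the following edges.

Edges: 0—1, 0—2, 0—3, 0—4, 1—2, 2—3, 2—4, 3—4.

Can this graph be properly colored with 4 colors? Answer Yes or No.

The chromatic number is 4. 0, 2, 3, 4 form a clique, so at least 4 colors are needed.
One proper 4-coloring: 0=blue, 1=green, 2=red, 3=green, 4=yellow.
That is already a proper 4-coloring.

Yes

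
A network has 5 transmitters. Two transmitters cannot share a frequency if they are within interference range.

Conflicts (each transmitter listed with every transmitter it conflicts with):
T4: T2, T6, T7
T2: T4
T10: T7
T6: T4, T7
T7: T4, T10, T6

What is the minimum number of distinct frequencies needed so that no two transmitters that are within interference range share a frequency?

T4, T6, T7 all conflict with each other, so at least 3 frequencies are needed.
3 frequencies suffice: frequency 1 → {T4, T10}; frequency 2 → {T2, T7}; frequency 3 → {T6}. Every pair that conflicts lands in different frequencies.

3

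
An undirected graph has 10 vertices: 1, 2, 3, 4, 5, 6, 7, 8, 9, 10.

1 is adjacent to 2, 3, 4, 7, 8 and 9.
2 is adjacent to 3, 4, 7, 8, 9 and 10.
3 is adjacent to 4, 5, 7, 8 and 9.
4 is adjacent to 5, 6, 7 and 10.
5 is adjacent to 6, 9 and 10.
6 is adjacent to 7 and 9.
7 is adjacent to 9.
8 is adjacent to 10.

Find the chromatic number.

5

1, 2, 3, 4, 7 are mutually adjacent (a clique of size 5), so at least 5 colors are needed.
5 colors suffice: 1=purple, 2=red, 3=blue, 4=green, 5=red, 6=blue, 7=yellow, 8=green, 9=green, 10=blue. Each edge has distinct colors on its endpoints.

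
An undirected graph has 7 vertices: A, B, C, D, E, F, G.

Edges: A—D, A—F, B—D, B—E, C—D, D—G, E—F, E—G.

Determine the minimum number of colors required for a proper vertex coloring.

3

The cycle D-G-E-F-A-D has odd length 5, so it cannot be 2-colored; at least 3 colors are needed.
3 colors suffice: color 1 → {D, E}; color 2 → {B, C, F, G}; color 3 → {A}. Every edge joins two different colors.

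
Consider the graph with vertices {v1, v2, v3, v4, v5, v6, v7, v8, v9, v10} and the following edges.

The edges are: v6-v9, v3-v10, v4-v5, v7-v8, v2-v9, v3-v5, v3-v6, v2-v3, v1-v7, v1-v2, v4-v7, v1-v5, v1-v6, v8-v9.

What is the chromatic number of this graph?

3

The cycle v9-v6-v1-v7-v8-v9 has odd length 5, so it cannot be 2-colored; at least 3 colors are needed.
3 colors suffice: color 1 → {v1, v3, v4, v9}; color 2 → {v2, v5, v6, v7, v10}; color 3 → {v8}. Every edge joins two different colors.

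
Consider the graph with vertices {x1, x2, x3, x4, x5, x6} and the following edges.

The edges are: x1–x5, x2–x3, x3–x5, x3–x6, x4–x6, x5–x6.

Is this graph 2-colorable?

No

x3, x5, x6 form a triangle, so at least 3 colors are needed.
So 2 colors are not enough.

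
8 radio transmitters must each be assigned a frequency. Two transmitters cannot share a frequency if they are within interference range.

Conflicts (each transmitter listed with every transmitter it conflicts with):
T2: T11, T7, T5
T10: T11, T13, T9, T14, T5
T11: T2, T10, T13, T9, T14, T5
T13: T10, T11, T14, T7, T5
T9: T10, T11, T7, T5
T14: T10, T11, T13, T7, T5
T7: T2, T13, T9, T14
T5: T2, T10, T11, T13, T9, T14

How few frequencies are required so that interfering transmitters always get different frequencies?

5

T10, T11, T13, T14, T5 all conflict with each other, so at least 5 frequencies are needed.
5 frequencies suffice: T2=3, T10=3, T11=1, T13=4, T9=4, T14=5, T7=1, T5=2. No two conflicting transmitters share a frequency.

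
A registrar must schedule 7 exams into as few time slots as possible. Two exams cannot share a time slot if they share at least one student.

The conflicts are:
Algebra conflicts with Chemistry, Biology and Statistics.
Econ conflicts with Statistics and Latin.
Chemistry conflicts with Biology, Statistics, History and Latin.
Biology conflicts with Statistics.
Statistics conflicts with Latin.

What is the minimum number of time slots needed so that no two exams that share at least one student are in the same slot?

4

Algebra, Chemistry, Biology, Statistics pairwise conflict, so at least 4 time slots are needed.
A valid assignment using 4 time slots: Algebra=3, Econ=1, Chemistry=1, Biology=4, Statistics=2, History=2, Latin=3. Every pair that conflicts lands in different time slots.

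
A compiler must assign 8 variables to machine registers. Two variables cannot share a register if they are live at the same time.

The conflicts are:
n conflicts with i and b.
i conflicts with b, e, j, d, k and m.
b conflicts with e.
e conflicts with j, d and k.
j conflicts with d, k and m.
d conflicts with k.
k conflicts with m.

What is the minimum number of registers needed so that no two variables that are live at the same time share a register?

5

i, e, j, d, k all conflict with each other, so at least 5 registers are needed.
5 registers suffice: n=2, i=1, b=3, e=2, j=3, d=5, k=4, m=2. No two conflicting variables share a register.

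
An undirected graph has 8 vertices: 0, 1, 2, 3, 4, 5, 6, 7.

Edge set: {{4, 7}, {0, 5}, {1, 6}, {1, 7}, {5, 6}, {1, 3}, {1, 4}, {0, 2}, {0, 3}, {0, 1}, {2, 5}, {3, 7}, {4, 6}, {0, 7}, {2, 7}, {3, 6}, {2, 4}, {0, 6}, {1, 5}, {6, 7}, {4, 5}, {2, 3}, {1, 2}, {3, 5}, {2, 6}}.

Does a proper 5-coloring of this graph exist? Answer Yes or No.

0, 1, 2, 3, 6, 7 are pairwise adjacent (a clique of size 6), so at least 6 colors are needed.
So 5 colors are not enough.

No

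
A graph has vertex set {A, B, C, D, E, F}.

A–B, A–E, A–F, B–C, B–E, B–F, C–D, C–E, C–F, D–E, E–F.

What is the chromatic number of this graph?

4

A, B, E, F form a clique, so at least 4 colors are needed.
4 colors suffice: color 1 → {E}; color 2 → {D, F}; color 3 → {B}; color 4 → {A, C}. Every edge joins two different colors.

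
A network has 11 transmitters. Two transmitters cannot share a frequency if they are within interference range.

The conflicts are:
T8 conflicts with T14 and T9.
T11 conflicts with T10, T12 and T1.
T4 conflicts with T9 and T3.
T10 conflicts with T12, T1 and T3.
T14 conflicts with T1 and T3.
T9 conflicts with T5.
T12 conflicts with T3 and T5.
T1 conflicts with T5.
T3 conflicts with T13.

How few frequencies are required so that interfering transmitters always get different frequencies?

T11, T10, T1 are mutually in conflict, so at least 3 frequencies are needed.
3 frequencies suffice: frequency 1 → {T8, T11, T3, T5}; frequency 2 → {T9, T12, T1, T13}; frequency 3 → {T4, T10, T14}. Each listed conflict is separated.

3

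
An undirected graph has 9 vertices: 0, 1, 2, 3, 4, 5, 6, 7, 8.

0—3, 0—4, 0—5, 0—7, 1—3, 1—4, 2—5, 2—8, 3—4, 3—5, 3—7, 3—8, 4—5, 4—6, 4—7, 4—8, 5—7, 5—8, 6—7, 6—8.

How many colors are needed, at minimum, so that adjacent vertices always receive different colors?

0, 3, 4, 5, 7 form a clique, so at least 5 colors are needed.
5 colors suffice: color a → {2, 4}; color b → {1, 5, 6}; color c → {3}; color d → {7, 8}; color e → {0}. No two adjacent vertices share a color.

5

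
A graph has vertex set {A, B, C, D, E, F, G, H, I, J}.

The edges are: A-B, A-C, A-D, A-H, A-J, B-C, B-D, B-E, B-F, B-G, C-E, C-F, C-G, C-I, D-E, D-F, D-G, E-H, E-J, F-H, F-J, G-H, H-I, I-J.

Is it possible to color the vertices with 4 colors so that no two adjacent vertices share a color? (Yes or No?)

The chromatic number is 3. B, D, G are mutually adjacent, so at least 3 colors are needed.
3 colors suffice: color 1 → {B, H, J}; color 2 → {C, D}; color 3 → {A, E, F, G, I}.
Since 4 ≥ 3, a proper 4-coloring certainly exists.

Yes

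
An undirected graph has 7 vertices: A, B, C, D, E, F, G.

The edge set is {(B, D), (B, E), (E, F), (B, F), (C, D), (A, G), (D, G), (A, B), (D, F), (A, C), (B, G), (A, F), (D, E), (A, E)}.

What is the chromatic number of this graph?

A, B, E, F are pairwise adjacent (a clique of size 4), so at least 4 colors are needed.
A valid assignment using 4 colors: A=1, B=2, C=2, D=1, E=3, F=4, G=3. Each edge has distinct colors on its endpoints.

4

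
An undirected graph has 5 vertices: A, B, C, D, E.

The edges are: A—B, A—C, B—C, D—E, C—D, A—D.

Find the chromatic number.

3

A, C, D are pairwise adjacent, so at least 3 colors are needed.
A valid assignment using 3 colors: A=3, B=2, C=1, D=2, E=1. Every edge joins two different colors.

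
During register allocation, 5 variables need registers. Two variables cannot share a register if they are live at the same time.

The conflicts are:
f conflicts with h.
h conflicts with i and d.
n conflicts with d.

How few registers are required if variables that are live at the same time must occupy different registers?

f and h conflict, so at least 2 registers are needed.
2 registers suffice: register 1 → {h, n}; register 2 → {f, i, d}. Each listed conflict is separated.

2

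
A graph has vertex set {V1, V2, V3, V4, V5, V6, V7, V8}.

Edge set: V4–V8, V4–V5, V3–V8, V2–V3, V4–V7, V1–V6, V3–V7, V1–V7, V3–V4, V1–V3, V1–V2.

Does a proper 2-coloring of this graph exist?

No

V3, V4, V7 are pairwise adjacent, so at least 3 colors are needed.
So 2 colors are not enough.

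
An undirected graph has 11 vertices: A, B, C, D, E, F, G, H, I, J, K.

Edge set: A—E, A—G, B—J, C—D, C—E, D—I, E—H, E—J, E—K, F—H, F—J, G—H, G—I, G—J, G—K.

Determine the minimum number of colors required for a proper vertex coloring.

2

A and G are adjacent, so at least 2 colors are needed.
2 colors suffice: color 1 → {B, D, E, F, G}; color 2 → {A, C, H, I, J, K}. Each edge has distinct colors on its endpoints.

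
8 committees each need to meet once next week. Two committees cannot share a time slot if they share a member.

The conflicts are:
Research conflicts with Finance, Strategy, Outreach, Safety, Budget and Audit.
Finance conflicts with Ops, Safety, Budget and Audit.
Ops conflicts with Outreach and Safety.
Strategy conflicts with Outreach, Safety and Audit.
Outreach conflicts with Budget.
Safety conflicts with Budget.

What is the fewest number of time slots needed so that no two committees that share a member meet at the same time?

4

Research, Finance, Safety, Budget all conflict with each other, so at least 4 time slots are needed.
4 time slots suffice: time slot 1 → {Research, Ops}; time slot 2 → {Outreach, Safety, Audit}; time slot 3 → {Finance, Strategy}; time slot 4 → {Budget}. No two conflicting committees share a time slot.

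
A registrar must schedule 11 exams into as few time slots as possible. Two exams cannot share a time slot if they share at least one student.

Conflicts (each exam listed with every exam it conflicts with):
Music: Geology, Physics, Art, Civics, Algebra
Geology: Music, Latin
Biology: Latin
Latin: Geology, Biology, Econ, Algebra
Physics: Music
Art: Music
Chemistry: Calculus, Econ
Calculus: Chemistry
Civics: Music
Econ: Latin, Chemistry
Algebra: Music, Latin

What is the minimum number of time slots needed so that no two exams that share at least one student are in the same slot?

Geology and Latin conflict, so at least 2 time slots are needed.
2 time slots suffice: Music=1, Geology=2, Biology=2, Latin=1, Physics=2, Art=2, Chemistry=1, Calculus=2, Civics=2, Econ=2, Algebra=2. Each listed conflict is separated.

2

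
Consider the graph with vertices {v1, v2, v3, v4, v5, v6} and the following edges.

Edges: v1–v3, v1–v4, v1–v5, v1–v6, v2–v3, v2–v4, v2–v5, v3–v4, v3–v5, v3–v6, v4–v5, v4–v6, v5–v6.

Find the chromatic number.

v1, v3, v4, v5, v6 form a clique, so at least 5 colors are needed.
5 colors suffice: color 1 → {v3}; color 2 → {v4}; color 3 → {v5}; color 4 → {v2, v6}; color 5 → {v1}. Every edge joins two different colors.

5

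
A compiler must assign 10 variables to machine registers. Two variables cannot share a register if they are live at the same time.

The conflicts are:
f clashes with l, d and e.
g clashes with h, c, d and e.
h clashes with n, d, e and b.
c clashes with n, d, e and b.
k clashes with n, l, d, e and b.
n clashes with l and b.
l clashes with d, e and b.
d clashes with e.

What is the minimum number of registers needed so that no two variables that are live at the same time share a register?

k, n, l, b pairwise conflict, so at least 4 registers are needed.
A valid assignment using 4 registers: f=4, g=4, h=3, c=3, k=4, n=2, l=3, d=1, e=2, b=1. No two conflicting variables share a register.

4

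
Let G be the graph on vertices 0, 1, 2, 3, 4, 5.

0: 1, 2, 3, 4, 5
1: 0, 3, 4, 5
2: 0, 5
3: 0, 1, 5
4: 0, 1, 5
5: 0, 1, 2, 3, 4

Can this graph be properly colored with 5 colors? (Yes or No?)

The chromatic number is 4. 0, 1, 4, 5 are pairwise adjacent (a clique of size 4), so at least 4 colors are needed.
A valid assignment using 4 colors: 0=b, 1=c, 2=c, 3=d, 4=d, 5=a.
Since 5 ≥ 4, a proper 5-coloring certainly exists.

Yes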